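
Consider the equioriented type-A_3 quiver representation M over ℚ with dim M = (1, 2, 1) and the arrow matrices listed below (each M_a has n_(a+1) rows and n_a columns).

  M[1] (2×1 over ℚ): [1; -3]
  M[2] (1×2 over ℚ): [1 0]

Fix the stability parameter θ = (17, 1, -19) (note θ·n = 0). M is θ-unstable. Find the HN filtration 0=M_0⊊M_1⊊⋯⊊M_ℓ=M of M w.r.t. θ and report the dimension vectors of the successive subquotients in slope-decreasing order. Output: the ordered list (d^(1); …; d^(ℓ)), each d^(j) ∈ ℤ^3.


Barcode: M ≅ I[1,3], I[2,2]. HN layers by μ_θ (2 steps, strictly decreasing):
  μ^(1)=1; μ^(2)=-1/3

((0, 1, 0); (1, 1, 1))


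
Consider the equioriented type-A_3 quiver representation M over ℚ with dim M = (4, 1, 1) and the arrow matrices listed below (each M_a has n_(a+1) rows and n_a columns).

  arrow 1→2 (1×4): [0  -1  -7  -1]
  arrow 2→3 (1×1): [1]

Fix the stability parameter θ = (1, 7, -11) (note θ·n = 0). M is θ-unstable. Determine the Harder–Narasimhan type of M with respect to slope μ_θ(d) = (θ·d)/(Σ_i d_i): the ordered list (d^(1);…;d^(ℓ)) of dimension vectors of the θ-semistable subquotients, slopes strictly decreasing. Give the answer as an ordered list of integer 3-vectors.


Interval decomposition of M: I[1,1]^3, I[1,3].
HN type (ℓ=2): μ^(1)=1; μ^(2)=-1

((3, 0, 0); (1, 1, 1))


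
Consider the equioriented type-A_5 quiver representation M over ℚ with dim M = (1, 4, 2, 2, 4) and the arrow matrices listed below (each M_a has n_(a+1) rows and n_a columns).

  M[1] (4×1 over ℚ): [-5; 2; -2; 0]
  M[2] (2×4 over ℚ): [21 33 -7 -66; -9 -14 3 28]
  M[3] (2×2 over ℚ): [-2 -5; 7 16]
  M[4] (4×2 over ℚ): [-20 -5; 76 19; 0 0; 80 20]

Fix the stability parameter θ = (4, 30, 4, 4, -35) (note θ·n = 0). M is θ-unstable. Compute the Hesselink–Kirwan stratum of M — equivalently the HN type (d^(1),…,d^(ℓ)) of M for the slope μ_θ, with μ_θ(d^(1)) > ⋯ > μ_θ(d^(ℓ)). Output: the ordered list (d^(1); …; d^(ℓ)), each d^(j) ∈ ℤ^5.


Barcode: M ≅ I[1,5], I[2,2]^2, I[2,4], I[5,5]^3. HN layers by μ_θ (4 steps, strictly decreasing):
  μ^(1)=30; μ^(2)=38/3; μ^(3)=7/5; μ^(4)=-35

((0, 2, 0, 0, 0); (0, 1, 1, 1, 0); (1, 1, 1, 1, 1); (0, 0, 0, 0, 3))


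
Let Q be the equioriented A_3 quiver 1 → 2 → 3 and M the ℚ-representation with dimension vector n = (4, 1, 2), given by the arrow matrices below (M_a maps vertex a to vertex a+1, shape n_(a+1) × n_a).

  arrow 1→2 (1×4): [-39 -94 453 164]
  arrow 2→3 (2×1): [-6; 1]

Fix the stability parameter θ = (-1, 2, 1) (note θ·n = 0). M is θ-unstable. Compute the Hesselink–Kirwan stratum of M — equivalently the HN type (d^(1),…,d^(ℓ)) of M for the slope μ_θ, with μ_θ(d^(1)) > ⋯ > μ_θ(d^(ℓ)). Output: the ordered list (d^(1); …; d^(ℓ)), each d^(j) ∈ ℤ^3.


Barcode: M ≅ I[1,1]^3, I[1,3], I[3,3]. HN layers by μ_θ (3 steps, strictly decreasing):
  μ^(1)=3/2; μ^(2)=1; μ^(3)=-1

((0, 1, 1); (0, 0, 1); (4, 0, 0))


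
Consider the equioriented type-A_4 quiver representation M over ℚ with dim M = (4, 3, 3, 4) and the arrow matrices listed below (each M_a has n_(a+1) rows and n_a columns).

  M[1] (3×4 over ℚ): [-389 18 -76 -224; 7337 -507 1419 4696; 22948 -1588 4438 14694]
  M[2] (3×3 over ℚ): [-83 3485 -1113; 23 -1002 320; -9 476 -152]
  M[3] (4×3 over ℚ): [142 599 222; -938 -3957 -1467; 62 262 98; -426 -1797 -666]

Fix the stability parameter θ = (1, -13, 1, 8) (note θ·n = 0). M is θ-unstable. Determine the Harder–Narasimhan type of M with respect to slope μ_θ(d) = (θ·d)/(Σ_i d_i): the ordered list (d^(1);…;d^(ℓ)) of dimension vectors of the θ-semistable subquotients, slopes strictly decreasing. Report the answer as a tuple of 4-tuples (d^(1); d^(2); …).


Interval decomposition of M: I[1,1], I[1,4]^3, I[4,4].
HN type (ℓ=3): μ^(1)=8; μ^(2)=1; μ^(3)=-6

((0, 0, 0, 4); (1, 0, 3, 0); (3, 3, 0, 0))


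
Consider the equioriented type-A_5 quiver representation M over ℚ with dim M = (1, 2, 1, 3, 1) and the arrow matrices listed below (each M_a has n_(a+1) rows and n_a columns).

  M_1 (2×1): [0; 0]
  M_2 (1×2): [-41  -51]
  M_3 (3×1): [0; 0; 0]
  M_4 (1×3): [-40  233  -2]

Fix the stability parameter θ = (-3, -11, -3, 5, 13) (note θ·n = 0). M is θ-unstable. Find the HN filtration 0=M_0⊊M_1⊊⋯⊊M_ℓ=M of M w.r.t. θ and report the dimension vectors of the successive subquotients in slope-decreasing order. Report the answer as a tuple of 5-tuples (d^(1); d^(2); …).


Barcode: M ≅ I[1,1], I[2,2], I[2,3], I[4,4]^2, I[4,5]. HN layers by μ_θ (4 steps, strictly decreasing):
  μ^(1)=13; μ^(2)=5; μ^(3)=-3; μ^(4)=-11

((0, 0, 0, 0, 1); (0, 0, 0, 3, 0); (1, 0, 1, 0, 0); (0, 2, 0, 0, 0))


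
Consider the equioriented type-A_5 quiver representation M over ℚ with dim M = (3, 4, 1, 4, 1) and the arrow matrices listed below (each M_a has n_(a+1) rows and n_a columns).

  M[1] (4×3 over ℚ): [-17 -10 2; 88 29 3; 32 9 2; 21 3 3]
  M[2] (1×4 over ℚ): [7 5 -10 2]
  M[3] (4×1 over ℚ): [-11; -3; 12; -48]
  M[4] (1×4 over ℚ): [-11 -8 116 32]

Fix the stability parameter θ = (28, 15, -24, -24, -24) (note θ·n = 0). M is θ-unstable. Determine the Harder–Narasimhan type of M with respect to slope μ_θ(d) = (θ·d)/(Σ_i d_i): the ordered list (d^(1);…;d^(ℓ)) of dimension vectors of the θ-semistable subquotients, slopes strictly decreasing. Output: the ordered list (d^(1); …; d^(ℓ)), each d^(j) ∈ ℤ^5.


Via rank(M_{q-1}∘⋯∘M_p): M ≅ I[1,2]^2, I[1,5], I[2,2], I[4,4]^3.
μ_θ-semistable layers: μ^(1)=43/2; μ^(2)=15; μ^(3)=-29/5; μ^(4)=-24

((2, 2, 0, 0, 0); (0, 1, 0, 0, 0); (1, 1, 1, 1, 1); (0, 0, 0, 3, 0))


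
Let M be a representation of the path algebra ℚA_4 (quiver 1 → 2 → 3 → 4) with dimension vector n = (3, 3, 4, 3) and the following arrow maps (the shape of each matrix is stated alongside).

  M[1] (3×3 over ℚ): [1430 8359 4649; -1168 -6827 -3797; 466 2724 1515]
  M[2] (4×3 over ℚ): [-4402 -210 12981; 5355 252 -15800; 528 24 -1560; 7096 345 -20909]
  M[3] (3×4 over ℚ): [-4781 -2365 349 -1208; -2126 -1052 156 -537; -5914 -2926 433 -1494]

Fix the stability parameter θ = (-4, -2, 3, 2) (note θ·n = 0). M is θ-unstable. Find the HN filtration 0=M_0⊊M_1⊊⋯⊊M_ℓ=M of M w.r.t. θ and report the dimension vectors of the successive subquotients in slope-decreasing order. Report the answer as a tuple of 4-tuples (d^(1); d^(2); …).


Interval decomposition of M: I[1,3], I[1,4]^2, I[3,4].
HN type (ℓ=4): μ^(1)=3; μ^(2)=5/2; μ^(3)=-2; μ^(4)=-4

((0, 0, 1, 0); (0, 0, 3, 3); (0, 3, 0, 0); (3, 0, 0, 0))


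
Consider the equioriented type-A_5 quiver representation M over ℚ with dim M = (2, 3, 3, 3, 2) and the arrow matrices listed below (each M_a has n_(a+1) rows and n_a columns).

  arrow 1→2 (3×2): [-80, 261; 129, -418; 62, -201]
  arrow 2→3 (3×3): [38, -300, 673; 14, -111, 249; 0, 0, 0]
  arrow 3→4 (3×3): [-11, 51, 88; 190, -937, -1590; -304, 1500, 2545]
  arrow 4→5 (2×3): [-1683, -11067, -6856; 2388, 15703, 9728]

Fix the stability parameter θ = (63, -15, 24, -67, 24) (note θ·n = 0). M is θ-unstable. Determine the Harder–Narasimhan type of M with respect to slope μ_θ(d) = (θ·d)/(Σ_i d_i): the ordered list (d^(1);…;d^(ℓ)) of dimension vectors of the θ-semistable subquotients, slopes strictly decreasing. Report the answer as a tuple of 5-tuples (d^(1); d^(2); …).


Barcode: M ≅ I[1,5]^2, I[2,2], I[3,4]. HN layers by μ_θ (4 steps, strictly decreasing):
  μ^(1)=24; μ^(2)=5/4; μ^(3)=-15; μ^(4)=-43/2

((0, 0, 0, 0, 2); (2, 2, 2, 2, 0); (0, 1, 0, 0, 0); (0, 0, 1, 1, 0))


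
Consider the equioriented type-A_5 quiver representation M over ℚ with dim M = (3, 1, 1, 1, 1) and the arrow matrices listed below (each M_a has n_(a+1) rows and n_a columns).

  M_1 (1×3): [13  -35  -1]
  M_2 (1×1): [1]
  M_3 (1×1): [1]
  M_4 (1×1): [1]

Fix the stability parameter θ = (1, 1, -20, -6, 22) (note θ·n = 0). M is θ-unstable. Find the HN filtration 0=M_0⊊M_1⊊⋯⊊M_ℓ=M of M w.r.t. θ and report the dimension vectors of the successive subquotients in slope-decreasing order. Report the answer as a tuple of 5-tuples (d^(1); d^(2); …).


Interval decomposition of M: I[1,1]^2, I[1,5].
HN type (ℓ=3): μ^(1)=22; μ^(2)=1; μ^(3)=-6

((0, 0, 0, 0, 1); (2, 0, 0, 0, 0); (1, 1, 1, 1, 0))


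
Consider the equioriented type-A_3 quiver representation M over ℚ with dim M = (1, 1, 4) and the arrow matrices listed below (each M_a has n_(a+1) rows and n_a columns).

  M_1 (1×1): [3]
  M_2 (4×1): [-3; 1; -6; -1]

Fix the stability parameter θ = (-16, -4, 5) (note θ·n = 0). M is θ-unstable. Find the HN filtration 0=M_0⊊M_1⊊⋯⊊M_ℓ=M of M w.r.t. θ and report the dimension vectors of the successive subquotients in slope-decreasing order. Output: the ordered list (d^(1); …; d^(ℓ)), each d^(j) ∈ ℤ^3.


Interval decomposition of M: I[1,3], I[3,3]^3.
HN type (ℓ=3): μ^(1)=5; μ^(2)=-4; μ^(3)=-16

((0, 0, 4); (0, 1, 0); (1, 0, 0))


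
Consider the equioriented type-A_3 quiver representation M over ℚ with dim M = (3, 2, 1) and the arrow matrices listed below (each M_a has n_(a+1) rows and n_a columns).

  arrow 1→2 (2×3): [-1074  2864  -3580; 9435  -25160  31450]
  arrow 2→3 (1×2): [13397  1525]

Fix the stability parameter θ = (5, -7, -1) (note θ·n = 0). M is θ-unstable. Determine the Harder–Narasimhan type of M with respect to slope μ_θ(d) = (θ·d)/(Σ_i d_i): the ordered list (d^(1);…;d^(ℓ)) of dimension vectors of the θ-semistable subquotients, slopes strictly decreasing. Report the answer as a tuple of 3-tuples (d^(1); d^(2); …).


Interval decomposition of M: I[1,1]^2, I[1,3], I[2,2].
HN type (ℓ=3): μ^(1)=5; μ^(2)=-1; μ^(3)=-7

((2, 0, 0); (1, 1, 1); (0, 1, 0))


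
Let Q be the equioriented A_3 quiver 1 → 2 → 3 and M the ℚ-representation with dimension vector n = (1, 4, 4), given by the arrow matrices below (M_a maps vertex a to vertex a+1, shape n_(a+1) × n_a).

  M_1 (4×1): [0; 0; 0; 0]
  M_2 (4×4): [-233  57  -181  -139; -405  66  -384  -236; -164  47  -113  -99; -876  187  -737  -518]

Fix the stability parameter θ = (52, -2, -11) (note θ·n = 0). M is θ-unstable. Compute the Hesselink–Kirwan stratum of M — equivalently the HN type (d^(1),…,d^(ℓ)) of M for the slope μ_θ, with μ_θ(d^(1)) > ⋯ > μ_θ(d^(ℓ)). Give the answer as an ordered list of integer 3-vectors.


Via rank(M_{q-1}∘⋯∘M_p): M ≅ I[1,1], I[2,3]^4.
μ_θ-semistable layers: μ^(1)=52; μ^(2)=-13/2

((1, 0, 0); (0, 4, 4))


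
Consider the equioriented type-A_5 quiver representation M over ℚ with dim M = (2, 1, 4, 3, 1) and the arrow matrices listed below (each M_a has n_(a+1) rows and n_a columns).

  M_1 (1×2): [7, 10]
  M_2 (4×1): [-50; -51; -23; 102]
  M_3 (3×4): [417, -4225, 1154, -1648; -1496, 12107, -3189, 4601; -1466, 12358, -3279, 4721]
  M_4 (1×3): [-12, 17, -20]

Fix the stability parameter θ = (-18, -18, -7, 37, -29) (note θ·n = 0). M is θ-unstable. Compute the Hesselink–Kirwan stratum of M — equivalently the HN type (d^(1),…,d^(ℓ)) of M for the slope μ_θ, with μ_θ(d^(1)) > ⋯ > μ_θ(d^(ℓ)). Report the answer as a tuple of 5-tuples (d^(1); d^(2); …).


Via rank(M_{q-1}∘⋯∘M_p): M ≅ I[1,1], I[1,4], I[3,3], I[3,4], I[3,5].
μ_θ-semistable layers: μ^(1)=37; μ^(2)=4; μ^(3)=-7; μ^(4)=-18

((0, 0, 0, 2, 0); (0, 0, 0, 1, 1); (0, 0, 4, 0, 0); (2, 1, 0, 0, 0))


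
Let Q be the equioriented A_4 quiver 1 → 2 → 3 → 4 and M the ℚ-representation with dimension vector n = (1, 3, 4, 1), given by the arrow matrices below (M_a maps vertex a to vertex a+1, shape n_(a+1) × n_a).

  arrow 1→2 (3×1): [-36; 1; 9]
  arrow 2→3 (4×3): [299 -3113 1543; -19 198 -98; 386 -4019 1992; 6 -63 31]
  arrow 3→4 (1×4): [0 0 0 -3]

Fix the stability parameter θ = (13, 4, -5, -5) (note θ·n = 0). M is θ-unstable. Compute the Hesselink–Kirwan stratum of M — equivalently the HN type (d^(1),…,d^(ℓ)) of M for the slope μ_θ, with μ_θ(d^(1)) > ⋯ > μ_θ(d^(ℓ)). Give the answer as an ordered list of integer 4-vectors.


Via rank(M_{q-1}∘⋯∘M_p): M ≅ I[1,3], I[2,3], I[2,4], I[3,3].
μ_θ-semistable layers: μ^(1)=4; μ^(2)=-1/2; μ^(3)=-2; μ^(4)=-5

((1, 1, 1, 0); (0, 1, 1, 0); (0, 1, 1, 1); (0, 0, 1, 0))


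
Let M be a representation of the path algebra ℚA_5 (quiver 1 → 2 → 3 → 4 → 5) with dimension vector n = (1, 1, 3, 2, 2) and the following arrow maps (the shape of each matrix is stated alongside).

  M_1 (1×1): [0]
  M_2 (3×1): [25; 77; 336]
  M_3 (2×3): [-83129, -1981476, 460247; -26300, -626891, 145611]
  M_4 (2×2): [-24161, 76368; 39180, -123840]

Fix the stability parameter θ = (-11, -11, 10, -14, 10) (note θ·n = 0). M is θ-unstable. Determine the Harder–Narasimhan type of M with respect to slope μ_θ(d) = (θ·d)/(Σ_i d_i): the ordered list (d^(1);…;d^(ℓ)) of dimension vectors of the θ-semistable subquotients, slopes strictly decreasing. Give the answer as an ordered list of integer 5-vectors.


Barcode: M ≅ I[1,1], I[2,5], I[3,3], I[3,4], I[5,5]. HN layers by μ_θ (3 steps, strictly decreasing):
  μ^(1)=10; μ^(2)=-2; μ^(3)=-11

((0, 0, 1, 0, 2); (0, 0, 2, 2, 0); (1, 1, 0, 0, 0))


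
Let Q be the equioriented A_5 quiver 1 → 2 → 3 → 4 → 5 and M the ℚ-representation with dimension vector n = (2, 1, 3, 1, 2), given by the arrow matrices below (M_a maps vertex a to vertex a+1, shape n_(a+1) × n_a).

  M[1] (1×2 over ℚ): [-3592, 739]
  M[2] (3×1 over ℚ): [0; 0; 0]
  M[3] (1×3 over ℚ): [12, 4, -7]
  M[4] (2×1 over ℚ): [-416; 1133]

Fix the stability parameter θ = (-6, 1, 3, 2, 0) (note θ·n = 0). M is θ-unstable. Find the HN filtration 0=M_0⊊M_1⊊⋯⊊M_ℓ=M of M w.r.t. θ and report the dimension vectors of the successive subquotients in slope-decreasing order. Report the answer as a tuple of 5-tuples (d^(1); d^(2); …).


Interval decomposition of M: I[1,1], I[1,2], I[3,3]^2, I[3,5], I[5,5].
HN type (ℓ=5): μ^(1)=3; μ^(2)=5/3; μ^(3)=1; μ^(4)=0; μ^(5)=-6

((0, 0, 2, 0, 0); (0, 0, 1, 1, 1); (0, 1, 0, 0, 0); (0, 0, 0, 0, 1); (2, 0, 0, 0, 0))


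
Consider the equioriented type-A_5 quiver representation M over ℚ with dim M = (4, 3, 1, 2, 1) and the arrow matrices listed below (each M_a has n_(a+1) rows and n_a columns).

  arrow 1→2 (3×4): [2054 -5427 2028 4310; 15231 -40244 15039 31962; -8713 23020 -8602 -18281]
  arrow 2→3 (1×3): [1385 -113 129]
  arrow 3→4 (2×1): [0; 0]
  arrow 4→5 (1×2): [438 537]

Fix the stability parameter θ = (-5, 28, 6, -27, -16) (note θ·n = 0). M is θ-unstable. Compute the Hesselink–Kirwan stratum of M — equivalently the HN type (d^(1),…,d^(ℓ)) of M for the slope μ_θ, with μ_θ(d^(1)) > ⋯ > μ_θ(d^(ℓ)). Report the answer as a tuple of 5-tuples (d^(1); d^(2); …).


Barcode: M ≅ I[1,1], I[1,2]^2, I[1,3], I[4,4], I[4,5]. HN layers by μ_θ (5 steps, strictly decreasing):
  μ^(1)=28; μ^(2)=17; μ^(3)=-5; μ^(4)=-16; μ^(5)=-27

((0, 2, 0, 0, 0); (0, 1, 1, 0, 0); (4, 0, 0, 0, 0); (0, 0, 0, 0, 1); (0, 0, 0, 2, 0))


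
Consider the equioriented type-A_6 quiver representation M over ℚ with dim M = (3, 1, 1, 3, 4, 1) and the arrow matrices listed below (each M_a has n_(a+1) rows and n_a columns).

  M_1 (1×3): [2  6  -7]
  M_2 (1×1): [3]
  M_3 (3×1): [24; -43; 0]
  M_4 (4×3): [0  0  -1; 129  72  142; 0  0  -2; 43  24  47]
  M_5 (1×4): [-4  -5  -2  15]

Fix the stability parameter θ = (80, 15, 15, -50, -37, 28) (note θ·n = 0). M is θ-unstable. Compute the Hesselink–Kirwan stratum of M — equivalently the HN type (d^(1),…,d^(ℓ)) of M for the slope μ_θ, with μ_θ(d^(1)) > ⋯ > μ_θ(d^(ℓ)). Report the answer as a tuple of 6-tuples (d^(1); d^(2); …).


Barcode: M ≅ I[1,1]^2, I[1,4], I[4,5], I[4,6], I[5,5]^2. HN layers by μ_θ (5 steps, strictly decreasing):
  μ^(1)=80; μ^(2)=28; μ^(3)=15; μ^(4)=-37; μ^(5)=-50

((2, 0, 0, 0, 0, 0); (0, 0, 0, 0, 0, 1); (1, 1, 1, 1, 0, 0); (0, 0, 0, 0, 4, 0); (0, 0, 0, 2, 0, 0))


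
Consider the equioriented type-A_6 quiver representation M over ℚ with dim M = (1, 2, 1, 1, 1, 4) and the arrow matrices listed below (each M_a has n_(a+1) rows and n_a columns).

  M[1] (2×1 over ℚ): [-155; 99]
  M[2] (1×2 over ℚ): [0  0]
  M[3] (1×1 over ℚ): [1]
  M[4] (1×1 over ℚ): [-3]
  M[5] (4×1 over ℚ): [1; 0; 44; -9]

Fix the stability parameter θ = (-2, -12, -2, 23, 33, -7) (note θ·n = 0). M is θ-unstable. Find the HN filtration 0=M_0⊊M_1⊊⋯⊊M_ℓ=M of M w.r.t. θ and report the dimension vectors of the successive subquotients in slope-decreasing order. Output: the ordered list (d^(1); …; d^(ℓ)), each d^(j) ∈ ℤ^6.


Via rank(M_{q-1}∘⋯∘M_p): M ≅ I[1,2], I[2,2], I[3,6], I[6,6]^3.
μ_θ-semistable layers: μ^(1)=49/3; μ^(2)=-2; μ^(3)=-7; μ^(4)=-12

((0, 0, 0, 1, 1, 1); (0, 0, 1, 0, 0, 0); (1, 1, 0, 0, 0, 3); (0, 1, 0, 0, 0, 0))


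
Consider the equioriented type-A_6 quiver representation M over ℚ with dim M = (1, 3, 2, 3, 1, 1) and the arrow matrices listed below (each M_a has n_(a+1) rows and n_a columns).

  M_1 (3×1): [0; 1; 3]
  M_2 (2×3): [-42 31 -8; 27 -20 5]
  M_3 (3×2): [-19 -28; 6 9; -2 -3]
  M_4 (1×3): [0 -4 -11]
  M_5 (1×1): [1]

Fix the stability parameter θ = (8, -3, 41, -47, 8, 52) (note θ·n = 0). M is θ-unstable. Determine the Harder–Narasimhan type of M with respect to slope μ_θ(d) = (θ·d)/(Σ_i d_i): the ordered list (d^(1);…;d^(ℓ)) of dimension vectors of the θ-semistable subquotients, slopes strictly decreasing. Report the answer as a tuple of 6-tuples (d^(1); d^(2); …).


Via rank(M_{q-1}∘⋯∘M_p): M ≅ I[1,6], I[2,2], I[2,4], I[4,4].
μ_θ-semistable layers: μ^(1)=52; μ^(2)=8; μ^(3)=-1/4; μ^(4)=-3; μ^(5)=-47

((0, 0, 0, 0, 0, 1); (0, 0, 0, 0, 1, 0); (1, 1, 1, 1, 0, 0); (0, 2, 1, 1, 0, 0); (0, 0, 0, 1, 0, 0))


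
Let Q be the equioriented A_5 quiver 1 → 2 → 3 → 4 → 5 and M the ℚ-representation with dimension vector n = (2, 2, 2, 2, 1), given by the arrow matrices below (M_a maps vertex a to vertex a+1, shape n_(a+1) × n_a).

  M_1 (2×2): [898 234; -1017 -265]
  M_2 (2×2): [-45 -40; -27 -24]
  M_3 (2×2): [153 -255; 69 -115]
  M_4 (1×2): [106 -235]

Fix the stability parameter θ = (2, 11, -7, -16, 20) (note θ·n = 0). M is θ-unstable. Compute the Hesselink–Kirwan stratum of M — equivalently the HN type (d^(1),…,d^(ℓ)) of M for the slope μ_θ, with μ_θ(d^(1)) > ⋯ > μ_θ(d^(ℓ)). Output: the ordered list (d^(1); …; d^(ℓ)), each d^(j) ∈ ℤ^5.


Barcode: M ≅ I[1,2], I[1,3], I[3,5], I[4,4]. HN layers by μ_θ (5 steps, strictly decreasing):
  μ^(1)=20; μ^(2)=11; μ^(3)=2; μ^(4)=-23/2; μ^(5)=-16

((0, 0, 0, 0, 1); (0, 1, 0, 0, 0); (2, 1, 1, 0, 0); (0, 0, 1, 1, 0); (0, 0, 0, 1, 0))


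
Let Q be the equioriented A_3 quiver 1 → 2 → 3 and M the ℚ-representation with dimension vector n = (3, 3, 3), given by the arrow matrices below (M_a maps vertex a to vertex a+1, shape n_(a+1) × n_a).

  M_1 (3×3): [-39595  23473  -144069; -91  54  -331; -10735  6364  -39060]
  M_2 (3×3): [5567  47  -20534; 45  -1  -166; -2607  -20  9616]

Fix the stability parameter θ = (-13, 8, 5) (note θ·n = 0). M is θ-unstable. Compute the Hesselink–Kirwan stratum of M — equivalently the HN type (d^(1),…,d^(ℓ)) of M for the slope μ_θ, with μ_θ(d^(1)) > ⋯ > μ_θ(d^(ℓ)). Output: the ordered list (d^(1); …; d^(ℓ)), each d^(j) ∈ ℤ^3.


Via rank(M_{q-1}∘⋯∘M_p): M ≅ I[1,2], I[1,3]^2, I[3,3].
μ_θ-semistable layers: μ^(1)=8; μ^(2)=13/2; μ^(3)=5; μ^(4)=-13

((0, 1, 0); (0, 2, 2); (0, 0, 1); (3, 0, 0))


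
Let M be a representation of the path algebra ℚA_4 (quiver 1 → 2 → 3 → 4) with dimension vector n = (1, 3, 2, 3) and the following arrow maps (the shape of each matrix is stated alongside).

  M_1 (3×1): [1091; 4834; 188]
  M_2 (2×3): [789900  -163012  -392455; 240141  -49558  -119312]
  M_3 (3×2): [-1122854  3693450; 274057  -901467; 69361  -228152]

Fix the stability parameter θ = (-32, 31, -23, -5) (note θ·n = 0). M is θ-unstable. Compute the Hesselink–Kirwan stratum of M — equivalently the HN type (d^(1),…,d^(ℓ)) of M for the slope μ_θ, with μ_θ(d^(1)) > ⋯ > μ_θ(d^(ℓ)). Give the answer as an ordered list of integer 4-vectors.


Interval decomposition of M: I[1,4], I[2,2], I[2,4], I[4,4].
HN type (ℓ=4): μ^(1)=31; μ^(2)=1; μ^(3)=-5; μ^(4)=-32

((0, 1, 0, 0); (0, 2, 2, 2); (0, 0, 0, 1); (1, 0, 0, 0))


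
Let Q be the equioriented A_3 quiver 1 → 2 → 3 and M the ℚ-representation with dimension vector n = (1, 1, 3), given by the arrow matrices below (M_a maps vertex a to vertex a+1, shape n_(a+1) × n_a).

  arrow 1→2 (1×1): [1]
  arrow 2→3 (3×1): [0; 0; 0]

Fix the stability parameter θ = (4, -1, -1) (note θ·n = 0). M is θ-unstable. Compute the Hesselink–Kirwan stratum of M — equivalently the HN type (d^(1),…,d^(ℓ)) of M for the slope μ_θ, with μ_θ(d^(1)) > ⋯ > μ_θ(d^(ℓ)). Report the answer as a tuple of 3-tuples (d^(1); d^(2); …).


Interval decomposition of M: I[1,2], I[3,3]^3.
HN type (ℓ=2): μ^(1)=3/2; μ^(2)=-1

((1, 1, 0); (0, 0, 3))


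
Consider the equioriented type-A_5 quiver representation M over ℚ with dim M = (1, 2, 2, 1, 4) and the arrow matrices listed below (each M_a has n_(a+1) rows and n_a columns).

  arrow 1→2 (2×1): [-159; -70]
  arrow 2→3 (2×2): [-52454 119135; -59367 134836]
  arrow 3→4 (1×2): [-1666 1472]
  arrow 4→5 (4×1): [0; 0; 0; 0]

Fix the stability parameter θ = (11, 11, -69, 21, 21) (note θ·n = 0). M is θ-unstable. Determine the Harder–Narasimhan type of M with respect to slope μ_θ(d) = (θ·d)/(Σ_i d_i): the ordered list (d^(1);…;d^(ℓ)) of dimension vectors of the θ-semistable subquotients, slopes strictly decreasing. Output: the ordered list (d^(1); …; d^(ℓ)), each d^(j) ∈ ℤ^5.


Interval decomposition of M: I[1,3], I[2,4], I[5,5]^4.
HN type (ℓ=3): μ^(1)=21; μ^(2)=-47/3; μ^(3)=-29

((0, 0, 0, 1, 4); (1, 1, 1, 0, 0); (0, 1, 1, 0, 0))


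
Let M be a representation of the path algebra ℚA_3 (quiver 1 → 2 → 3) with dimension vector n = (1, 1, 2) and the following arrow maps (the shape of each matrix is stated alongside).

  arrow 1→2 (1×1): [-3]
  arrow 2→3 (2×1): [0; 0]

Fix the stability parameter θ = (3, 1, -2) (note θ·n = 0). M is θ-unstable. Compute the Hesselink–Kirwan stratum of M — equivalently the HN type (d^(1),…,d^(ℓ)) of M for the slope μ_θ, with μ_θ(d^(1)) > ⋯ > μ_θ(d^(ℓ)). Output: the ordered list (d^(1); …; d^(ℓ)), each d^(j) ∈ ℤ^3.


Interval decomposition of M: I[1,2], I[3,3]^2.
HN type (ℓ=2): μ^(1)=2; μ^(2)=-2

((1, 1, 0); (0, 0, 2))


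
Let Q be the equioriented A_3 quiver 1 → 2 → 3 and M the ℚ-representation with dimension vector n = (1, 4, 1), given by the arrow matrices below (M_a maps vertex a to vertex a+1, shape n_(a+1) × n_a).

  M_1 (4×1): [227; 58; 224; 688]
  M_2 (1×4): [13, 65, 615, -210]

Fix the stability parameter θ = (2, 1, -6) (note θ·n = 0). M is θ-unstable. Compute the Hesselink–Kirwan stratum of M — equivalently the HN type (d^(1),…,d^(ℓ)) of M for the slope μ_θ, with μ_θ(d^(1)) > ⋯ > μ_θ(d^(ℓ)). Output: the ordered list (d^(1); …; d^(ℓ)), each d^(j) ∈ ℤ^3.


Barcode: M ≅ I[1,3], I[2,2]^3. HN layers by μ_θ (2 steps, strictly decreasing):
  μ^(1)=1; μ^(2)=-1

((0, 3, 0); (1, 1, 1))


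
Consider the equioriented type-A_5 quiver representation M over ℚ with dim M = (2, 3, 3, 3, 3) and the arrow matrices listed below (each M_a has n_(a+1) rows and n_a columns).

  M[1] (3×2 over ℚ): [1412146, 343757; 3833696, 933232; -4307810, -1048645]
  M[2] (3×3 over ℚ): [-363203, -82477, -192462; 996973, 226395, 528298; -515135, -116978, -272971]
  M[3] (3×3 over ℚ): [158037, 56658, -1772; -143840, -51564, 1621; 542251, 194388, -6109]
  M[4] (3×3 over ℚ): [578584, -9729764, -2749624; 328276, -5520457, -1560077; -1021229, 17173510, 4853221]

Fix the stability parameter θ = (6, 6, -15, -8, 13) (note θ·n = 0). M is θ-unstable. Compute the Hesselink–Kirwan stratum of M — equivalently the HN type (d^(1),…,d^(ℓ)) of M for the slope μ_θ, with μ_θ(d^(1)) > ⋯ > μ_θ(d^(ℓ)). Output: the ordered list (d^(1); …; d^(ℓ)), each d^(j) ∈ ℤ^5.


Interval decomposition of M: I[1,1], I[1,5], I[2,2], I[2,5], I[3,5].
HN type (ℓ=6): μ^(1)=13; μ^(2)=6; μ^(3)=-11/4; μ^(4)=-17/3; μ^(5)=-8; μ^(6)=-15

((0, 0, 0, 0, 3); (1, 1, 0, 0, 0); (1, 1, 1, 1, 0); (0, 1, 1, 1, 0); (0, 0, 0, 1, 0); (0, 0, 1, 0, 0))


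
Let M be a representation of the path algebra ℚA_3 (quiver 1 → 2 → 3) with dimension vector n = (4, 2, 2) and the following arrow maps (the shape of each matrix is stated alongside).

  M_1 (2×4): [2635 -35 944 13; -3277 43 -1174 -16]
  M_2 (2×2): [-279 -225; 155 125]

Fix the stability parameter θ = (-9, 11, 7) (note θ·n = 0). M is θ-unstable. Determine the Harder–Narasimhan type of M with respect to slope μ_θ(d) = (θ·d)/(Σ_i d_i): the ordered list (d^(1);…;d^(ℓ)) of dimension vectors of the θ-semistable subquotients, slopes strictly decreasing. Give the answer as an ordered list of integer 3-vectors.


Barcode: M ≅ I[1,1]^2, I[1,2], I[1,3], I[3,3]. HN layers by μ_θ (4 steps, strictly decreasing):
  μ^(1)=11; μ^(2)=9; μ^(3)=7; μ^(4)=-9

((0, 1, 0); (0, 1, 1); (0, 0, 1); (4, 0, 0))


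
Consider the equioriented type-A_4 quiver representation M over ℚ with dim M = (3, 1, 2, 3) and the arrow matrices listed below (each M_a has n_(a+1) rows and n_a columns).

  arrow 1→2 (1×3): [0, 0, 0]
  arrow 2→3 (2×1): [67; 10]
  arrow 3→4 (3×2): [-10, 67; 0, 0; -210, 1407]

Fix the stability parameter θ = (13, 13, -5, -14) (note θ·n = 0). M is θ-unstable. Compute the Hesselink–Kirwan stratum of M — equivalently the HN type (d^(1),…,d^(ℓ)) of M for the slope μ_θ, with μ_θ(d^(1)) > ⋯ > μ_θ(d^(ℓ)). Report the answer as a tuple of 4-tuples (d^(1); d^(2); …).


Barcode: M ≅ I[1,1]^3, I[2,3], I[3,4], I[4,4]^2. HN layers by μ_θ (4 steps, strictly decreasing):
  μ^(1)=13; μ^(2)=4; μ^(3)=-19/2; μ^(4)=-14

((3, 0, 0, 0); (0, 1, 1, 0); (0, 0, 1, 1); (0, 0, 0, 2))


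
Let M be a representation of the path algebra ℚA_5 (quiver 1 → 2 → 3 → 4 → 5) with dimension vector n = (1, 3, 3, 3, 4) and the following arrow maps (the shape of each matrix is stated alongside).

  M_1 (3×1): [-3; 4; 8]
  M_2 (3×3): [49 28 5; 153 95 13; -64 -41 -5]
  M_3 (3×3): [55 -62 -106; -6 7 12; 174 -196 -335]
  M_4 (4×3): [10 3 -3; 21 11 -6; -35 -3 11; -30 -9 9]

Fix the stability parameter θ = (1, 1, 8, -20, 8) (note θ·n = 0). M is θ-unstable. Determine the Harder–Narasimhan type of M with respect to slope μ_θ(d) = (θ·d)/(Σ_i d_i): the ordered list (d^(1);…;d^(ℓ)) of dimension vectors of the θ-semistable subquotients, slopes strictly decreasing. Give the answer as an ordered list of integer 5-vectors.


Interval decomposition of M: I[1,5], I[2,5]^2, I[5,5].
HN type (ℓ=3): μ^(1)=8; μ^(2)=-5/2; μ^(3)=-11/3

((0, 0, 0, 0, 4); (1, 1, 1, 1, 0); (0, 2, 2, 2, 0))


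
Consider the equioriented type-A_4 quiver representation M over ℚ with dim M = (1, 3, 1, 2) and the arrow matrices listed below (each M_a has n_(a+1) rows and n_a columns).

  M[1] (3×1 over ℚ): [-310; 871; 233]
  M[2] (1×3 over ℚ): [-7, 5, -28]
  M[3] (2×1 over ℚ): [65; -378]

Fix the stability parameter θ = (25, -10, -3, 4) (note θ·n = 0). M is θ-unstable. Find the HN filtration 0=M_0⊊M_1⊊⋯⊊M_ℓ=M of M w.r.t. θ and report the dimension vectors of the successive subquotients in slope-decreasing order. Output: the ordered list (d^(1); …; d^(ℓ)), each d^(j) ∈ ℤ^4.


Barcode: M ≅ I[1,4], I[2,2]^2, I[4,4]. HN layers by μ_θ (2 steps, strictly decreasing):
  μ^(1)=4; μ^(2)=-10

((1, 1, 1, 2); (0, 2, 0, 0))


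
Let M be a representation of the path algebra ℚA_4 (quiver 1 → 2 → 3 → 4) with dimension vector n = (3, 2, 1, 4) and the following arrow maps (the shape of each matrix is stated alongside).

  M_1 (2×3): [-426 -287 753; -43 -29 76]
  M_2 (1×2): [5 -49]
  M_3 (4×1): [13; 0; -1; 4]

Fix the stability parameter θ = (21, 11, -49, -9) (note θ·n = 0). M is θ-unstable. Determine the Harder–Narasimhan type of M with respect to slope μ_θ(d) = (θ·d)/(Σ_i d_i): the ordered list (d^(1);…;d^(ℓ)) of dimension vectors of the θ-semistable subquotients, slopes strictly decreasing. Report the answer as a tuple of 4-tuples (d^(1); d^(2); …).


Barcode: M ≅ I[1,1], I[1,2], I[1,4], I[4,4]^3. HN layers by μ_θ (4 steps, strictly decreasing):
  μ^(1)=21; μ^(2)=16; μ^(3)=-13/2; μ^(4)=-9

((1, 0, 0, 0); (1, 1, 0, 0); (1, 1, 1, 1); (0, 0, 0, 3))


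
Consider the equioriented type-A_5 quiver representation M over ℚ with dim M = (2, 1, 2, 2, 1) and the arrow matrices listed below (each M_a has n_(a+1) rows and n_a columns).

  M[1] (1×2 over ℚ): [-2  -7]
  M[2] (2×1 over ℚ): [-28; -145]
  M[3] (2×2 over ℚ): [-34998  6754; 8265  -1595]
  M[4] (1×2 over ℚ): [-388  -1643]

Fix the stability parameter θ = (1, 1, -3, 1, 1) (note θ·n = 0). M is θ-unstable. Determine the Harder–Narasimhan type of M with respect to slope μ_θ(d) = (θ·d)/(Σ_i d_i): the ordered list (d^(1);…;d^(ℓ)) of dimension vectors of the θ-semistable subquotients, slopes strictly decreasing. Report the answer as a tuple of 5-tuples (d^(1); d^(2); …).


Barcode: M ≅ I[1,1], I[1,5], I[3,3], I[4,4]. HN layers by μ_θ (3 steps, strictly decreasing):
  μ^(1)=1; μ^(2)=-1/3; μ^(3)=-3

((1, 0, 0, 2, 1); (1, 1, 1, 0, 0); (0, 0, 1, 0, 0))


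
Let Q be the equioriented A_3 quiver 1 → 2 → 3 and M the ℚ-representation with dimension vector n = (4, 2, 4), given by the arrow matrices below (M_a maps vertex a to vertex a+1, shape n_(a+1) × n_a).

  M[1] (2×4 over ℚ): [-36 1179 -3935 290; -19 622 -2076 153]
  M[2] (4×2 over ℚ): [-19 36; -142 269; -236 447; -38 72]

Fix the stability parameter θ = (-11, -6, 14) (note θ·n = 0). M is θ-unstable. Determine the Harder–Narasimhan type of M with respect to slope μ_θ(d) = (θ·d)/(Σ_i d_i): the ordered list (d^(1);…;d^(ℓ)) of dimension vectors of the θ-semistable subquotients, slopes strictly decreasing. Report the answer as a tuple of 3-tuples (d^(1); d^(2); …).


Via rank(M_{q-1}∘⋯∘M_p): M ≅ I[1,1]^2, I[1,3]^2, I[3,3]^2.
μ_θ-semistable layers: μ^(1)=14; μ^(2)=-6; μ^(3)=-11

((0, 0, 4); (0, 2, 0); (4, 0, 0))


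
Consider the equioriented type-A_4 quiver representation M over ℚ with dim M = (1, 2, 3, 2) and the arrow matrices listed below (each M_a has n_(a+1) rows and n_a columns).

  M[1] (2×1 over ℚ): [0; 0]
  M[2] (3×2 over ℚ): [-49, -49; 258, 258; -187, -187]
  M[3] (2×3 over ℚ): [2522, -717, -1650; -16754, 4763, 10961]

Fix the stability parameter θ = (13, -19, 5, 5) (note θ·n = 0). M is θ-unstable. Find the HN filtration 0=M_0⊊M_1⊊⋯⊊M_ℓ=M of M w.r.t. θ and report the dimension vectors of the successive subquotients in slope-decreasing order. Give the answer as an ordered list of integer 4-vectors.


Via rank(M_{q-1}∘⋯∘M_p): M ≅ I[1,1], I[2,2], I[2,4], I[3,3], I[3,4].
μ_θ-semistable layers: μ^(1)=13; μ^(2)=5; μ^(3)=-19

((1, 0, 0, 0); (0, 0, 3, 2); (0, 2, 0, 0))


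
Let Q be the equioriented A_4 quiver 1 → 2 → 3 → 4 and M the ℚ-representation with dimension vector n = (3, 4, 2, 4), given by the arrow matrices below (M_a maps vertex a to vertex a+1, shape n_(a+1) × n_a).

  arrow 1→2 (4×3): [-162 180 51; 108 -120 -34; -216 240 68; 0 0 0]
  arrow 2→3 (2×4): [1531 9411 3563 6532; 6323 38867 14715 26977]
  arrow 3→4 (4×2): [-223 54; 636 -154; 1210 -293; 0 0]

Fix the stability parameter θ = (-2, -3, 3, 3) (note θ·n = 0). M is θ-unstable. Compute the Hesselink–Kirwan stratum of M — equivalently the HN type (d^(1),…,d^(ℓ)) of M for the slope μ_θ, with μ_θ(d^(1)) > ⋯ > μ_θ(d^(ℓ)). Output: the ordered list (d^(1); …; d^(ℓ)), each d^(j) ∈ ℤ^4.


Barcode: M ≅ I[1,1]^2, I[1,4], I[2,2]^2, I[2,4], I[4,4]^2. HN layers by μ_θ (4 steps, strictly decreasing):
  μ^(1)=3; μ^(2)=-2; μ^(3)=-5/2; μ^(4)=-3

((0, 0, 2, 4); (2, 0, 0, 0); (1, 1, 0, 0); (0, 3, 0, 0))


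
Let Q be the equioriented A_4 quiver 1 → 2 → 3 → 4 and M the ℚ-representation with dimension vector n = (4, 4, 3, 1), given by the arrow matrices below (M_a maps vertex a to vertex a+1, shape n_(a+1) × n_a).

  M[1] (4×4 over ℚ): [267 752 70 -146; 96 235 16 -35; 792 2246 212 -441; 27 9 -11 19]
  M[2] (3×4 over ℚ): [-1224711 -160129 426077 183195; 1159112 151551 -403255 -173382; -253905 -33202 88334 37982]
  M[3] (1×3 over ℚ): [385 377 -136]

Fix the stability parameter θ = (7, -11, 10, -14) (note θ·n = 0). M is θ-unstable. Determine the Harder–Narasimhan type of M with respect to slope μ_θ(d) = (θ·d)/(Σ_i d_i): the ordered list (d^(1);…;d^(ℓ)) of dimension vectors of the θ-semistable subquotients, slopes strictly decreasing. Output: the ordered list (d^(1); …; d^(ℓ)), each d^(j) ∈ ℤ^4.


Via rank(M_{q-1}∘⋯∘M_p): M ≅ I[1,2], I[1,3]^2, I[1,4].
μ_θ-semistable layers: μ^(1)=10; μ^(2)=-2

((0, 0, 2, 0); (4, 4, 1, 1))


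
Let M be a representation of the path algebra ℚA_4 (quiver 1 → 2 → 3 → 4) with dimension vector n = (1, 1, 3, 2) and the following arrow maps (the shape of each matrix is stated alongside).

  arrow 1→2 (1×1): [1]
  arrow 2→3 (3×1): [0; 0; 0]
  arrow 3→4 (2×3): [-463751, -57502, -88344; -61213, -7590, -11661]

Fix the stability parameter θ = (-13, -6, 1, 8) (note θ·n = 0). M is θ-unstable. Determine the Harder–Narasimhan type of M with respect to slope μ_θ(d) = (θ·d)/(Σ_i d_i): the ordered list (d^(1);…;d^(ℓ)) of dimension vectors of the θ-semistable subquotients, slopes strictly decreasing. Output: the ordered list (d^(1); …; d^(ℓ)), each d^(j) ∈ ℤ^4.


Barcode: M ≅ I[1,2], I[3,3], I[3,4]^2. HN layers by μ_θ (4 steps, strictly decreasing):
  μ^(1)=8; μ^(2)=1; μ^(3)=-6; μ^(4)=-13

((0, 0, 0, 2); (0, 0, 3, 0); (0, 1, 0, 0); (1, 0, 0, 0))


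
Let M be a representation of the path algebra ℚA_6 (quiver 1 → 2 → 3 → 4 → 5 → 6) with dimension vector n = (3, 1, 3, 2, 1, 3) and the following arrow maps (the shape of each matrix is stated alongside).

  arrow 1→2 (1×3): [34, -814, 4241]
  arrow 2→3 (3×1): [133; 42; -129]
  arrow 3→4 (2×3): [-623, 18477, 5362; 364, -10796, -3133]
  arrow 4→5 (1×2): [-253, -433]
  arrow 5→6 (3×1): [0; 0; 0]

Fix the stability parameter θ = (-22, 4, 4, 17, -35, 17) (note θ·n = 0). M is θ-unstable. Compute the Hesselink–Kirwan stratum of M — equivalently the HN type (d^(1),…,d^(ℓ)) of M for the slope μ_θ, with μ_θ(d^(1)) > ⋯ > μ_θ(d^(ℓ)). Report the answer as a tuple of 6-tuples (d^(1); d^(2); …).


Barcode: M ≅ I[1,1]^2, I[1,5], I[3,3], I[3,4], I[6,6]^3. HN layers by μ_θ (4 steps, strictly decreasing):
  μ^(1)=17; μ^(2)=4; μ^(3)=-5/2; μ^(4)=-22

((0, 0, 0, 1, 0, 3); (0, 0, 2, 0, 0, 0); (0, 1, 1, 1, 1, 0); (3, 0, 0, 0, 0, 0))


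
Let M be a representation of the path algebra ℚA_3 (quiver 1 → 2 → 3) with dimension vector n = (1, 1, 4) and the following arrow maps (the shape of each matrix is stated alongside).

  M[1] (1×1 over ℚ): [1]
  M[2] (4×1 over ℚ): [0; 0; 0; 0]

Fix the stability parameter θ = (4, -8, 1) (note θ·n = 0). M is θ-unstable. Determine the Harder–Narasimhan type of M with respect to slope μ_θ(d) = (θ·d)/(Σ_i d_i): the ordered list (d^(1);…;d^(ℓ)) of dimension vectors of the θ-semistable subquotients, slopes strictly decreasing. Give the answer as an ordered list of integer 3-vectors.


Via rank(M_{q-1}∘⋯∘M_p): M ≅ I[1,2], I[3,3]^4.
μ_θ-semistable layers: μ^(1)=1; μ^(2)=-2

((0, 0, 4); (1, 1, 0))


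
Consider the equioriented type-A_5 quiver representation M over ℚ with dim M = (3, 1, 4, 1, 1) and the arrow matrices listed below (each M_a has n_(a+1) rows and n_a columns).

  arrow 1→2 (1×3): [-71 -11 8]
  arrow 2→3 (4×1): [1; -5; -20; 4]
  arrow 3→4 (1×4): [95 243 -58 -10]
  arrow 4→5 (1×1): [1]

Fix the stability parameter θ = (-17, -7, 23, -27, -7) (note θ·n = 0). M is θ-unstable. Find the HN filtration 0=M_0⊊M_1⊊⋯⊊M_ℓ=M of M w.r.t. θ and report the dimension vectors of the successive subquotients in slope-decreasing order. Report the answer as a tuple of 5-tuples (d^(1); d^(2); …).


Barcode: M ≅ I[1,1]^2, I[1,3], I[3,3]^2, I[3,5]. HN layers by μ_θ (4 steps, strictly decreasing):
  μ^(1)=23; μ^(2)=-11/3; μ^(3)=-7; μ^(4)=-17

((0, 0, 3, 0, 0); (0, 0, 1, 1, 1); (0, 1, 0, 0, 0); (3, 0, 0, 0, 0))


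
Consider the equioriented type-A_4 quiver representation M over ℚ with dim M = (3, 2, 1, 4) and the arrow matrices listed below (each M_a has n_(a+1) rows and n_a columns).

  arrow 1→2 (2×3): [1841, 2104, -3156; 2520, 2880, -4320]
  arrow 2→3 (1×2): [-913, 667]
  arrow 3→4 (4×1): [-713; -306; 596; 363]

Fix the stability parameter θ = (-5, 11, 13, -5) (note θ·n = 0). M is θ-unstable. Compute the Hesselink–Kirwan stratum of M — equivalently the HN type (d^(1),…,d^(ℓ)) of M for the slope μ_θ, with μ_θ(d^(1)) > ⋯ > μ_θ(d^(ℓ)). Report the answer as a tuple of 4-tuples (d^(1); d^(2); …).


Via rank(M_{q-1}∘⋯∘M_p): M ≅ I[1,1]^2, I[1,4], I[2,2], I[4,4]^3.
μ_θ-semistable layers: μ^(1)=11; μ^(2)=19/3; μ^(3)=-5

((0, 1, 0, 0); (0, 1, 1, 1); (3, 0, 0, 3))


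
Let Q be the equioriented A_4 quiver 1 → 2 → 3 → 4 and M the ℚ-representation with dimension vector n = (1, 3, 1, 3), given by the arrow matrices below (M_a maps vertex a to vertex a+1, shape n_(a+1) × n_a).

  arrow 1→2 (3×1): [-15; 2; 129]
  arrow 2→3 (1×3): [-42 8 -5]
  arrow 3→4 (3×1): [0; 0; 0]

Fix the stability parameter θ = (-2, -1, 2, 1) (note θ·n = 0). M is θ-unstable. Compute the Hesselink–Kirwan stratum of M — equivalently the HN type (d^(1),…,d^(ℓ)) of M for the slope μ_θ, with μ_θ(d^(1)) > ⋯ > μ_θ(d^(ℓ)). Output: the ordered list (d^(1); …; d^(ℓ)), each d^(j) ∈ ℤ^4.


Barcode: M ≅ I[1,3], I[2,2]^2, I[4,4]^3. HN layers by μ_θ (4 steps, strictly decreasing):
  μ^(1)=2; μ^(2)=1; μ^(3)=-1; μ^(4)=-2

((0, 0, 1, 0); (0, 0, 0, 3); (0, 3, 0, 0); (1, 0, 0, 0))


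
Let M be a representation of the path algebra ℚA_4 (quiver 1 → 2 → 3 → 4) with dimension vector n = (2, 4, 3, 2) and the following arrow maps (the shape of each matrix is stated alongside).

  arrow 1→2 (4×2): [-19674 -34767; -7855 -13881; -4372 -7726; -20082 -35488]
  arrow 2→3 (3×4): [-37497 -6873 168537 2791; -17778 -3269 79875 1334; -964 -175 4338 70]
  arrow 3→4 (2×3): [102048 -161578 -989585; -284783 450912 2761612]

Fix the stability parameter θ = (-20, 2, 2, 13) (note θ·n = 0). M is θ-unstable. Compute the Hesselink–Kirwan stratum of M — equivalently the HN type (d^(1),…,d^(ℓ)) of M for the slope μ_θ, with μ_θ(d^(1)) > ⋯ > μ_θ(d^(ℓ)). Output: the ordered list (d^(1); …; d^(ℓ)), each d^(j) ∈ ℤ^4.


Via rank(M_{q-1}∘⋯∘M_p): M ≅ I[1,4]^2, I[2,2], I[2,3].
μ_θ-semistable layers: μ^(1)=13; μ^(2)=2; μ^(3)=-20

((0, 0, 0, 2); (0, 4, 3, 0); (2, 0, 0, 0))


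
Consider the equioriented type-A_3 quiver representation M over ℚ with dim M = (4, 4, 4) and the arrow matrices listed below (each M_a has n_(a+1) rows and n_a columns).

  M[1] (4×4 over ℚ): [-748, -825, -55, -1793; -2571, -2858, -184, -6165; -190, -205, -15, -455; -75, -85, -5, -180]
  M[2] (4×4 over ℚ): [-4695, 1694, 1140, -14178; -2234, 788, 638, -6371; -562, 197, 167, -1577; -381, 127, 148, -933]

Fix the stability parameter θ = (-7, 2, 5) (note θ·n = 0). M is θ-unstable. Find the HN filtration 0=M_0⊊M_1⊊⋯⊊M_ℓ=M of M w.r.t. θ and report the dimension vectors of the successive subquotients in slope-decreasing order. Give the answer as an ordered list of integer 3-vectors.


Barcode: M ≅ I[1,1]^2, I[1,3]^2, I[2,3]^2. HN layers by μ_θ (3 steps, strictly decreasing):
  μ^(1)=5; μ^(2)=2; μ^(3)=-7

((0, 0, 4); (0, 4, 0); (4, 0, 0))
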